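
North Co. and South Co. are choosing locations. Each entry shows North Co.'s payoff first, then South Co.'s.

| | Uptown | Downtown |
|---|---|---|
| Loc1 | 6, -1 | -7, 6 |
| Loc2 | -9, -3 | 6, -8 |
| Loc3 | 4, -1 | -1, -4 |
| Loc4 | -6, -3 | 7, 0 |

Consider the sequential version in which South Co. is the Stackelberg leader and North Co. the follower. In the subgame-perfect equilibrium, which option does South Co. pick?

North Co. best-responds to each possible South Co. move:
- Uptown: North Co. compares 6, -9, 4, -6 and picks Loc1; South Co. would get -1.
- Downtown: North Co. compares -7, 6, -1, 7 and picks Loc4; South Co. would get 0.
South Co.'s induced payoffs are -1, 0, so South Co. commits to Downtown. Subgame-perfect outcome: (Loc4, Downtown) with payoffs (7, 0).

Downtown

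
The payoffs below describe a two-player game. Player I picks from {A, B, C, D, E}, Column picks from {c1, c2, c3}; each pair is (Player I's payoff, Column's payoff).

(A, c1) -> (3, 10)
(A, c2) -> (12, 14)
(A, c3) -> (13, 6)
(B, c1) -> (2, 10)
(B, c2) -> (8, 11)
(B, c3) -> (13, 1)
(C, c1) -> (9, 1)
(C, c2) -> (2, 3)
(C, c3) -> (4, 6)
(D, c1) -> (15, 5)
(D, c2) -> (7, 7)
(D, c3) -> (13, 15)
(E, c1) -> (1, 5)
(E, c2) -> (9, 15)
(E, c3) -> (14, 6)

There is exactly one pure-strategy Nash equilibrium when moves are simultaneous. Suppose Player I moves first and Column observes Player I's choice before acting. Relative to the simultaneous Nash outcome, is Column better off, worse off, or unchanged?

Backward induction with Player I moving first.
- A → Column plays c2 (best of 10, 14, 6); Player I gets 12.
- B → Column plays c2 (best of 10, 11, 1); Player I gets 8.
- C → Column plays c3 (best of 1, 3, 6); Player I gets 4.
- D → Column plays c3 (best of 5, 7, 15); Player I gets 13.
- E → Column plays c2 (best of 5, 15, 6); Player I gets 9.
Maximizing over 12, 8, 4, 13, 9, Player I chooses D. Subgame-perfect outcome: (D, c3) with payoffs (13, 15).
Now find the simultaneous Nash equilibrium.
Player I's best replies: c1→D; c2→A; c3→E.
Column's best replies: A→c2; B→c2; C→c3; D→c3; E→c2.
The unique mutual best reply is (A, c2), giving (12, 14).
Column earns 15 sequentially versus 14 at the Nash outcome: better off.

better off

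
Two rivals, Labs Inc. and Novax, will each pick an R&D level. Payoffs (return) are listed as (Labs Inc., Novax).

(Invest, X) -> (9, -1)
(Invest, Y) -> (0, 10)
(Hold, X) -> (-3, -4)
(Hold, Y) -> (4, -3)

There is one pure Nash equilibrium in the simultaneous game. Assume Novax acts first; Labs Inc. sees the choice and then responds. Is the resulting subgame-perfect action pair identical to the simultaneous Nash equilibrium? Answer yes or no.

no

Labs Inc. best-responds to each possible Novax move:
- X: Labs Inc. compares 9, -3 and picks Invest; Novax would get -1.
- Y: Labs Inc. compares 0, 4 and picks Hold; Novax would get -3.
Among -1, -3, the best is -1 at X. Subgame-perfect outcome: (Invest, X) with payoffs (9, -1).
Now find the simultaneous Nash equilibrium.
Labs Inc.'s best replies: X→Invest; Y→Hold.
Novax's best replies: Invest→Y; Hold→Y.
Only (Hold, Y) has each player best-responding; Nash payoffs (4, -3).
Sequential outcome (Invest, X) differs from the Nash profile (Hold, Y).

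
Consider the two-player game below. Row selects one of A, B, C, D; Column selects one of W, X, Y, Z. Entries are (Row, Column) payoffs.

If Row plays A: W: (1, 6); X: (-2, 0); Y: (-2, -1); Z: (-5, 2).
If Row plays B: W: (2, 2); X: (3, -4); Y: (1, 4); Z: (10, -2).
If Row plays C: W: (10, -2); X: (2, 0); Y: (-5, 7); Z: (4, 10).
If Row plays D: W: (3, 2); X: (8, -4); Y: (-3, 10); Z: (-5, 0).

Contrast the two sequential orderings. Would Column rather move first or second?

If Row leads: Column's best replies are A→W, B→Y, C→Z, D→Y; Row's induced payoffs 1, 1, 4, -3; outcome (C, Z), payoffs (4, 10).
If Column leads: Row's best replies are W→C, X→D, Y→B, Z→B; Column's induced payoffs -2, -4, 4, -2; outcome (B, Y), payoffs (1, 4).
Column gets 4 moving first and 10 moving second, so Column prefers to move second.

second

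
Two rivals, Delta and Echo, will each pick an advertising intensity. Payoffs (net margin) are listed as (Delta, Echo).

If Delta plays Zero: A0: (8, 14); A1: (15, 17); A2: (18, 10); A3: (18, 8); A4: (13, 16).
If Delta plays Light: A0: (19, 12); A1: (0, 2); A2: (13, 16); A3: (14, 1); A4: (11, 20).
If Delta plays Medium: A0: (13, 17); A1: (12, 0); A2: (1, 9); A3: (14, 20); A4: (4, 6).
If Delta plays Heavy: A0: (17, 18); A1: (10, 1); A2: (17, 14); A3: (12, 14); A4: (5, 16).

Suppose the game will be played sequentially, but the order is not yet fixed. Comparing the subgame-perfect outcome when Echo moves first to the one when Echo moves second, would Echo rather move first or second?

second

If Delta leads: Echo's best replies are Zero→A1, Light→A4, Medium→A3, Heavy→A0; Delta's induced payoffs 15, 11, 14, 17; outcome (Heavy, A0), payoffs (17, 18).
If Echo leads: Delta's best replies are A0→Light, A1→Zero, A2→Zero, A3→Zero, A4→Zero; Echo's induced payoffs 12, 17, 10, 8, 16; outcome (Zero, A1), payoffs (15, 17).
Echo gets 17 moving first and 18 moving second, so Echo prefers to move second.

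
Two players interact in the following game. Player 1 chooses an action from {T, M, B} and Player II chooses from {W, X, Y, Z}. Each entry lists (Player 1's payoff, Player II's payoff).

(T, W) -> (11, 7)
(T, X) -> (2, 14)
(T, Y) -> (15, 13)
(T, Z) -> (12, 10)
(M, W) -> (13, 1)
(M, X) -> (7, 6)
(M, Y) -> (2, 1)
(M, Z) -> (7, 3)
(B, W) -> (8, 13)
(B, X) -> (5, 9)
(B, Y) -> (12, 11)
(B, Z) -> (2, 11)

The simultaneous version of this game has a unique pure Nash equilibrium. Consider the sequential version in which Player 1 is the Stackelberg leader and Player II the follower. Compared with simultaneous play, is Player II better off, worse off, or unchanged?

better off

Backward induction with Player 1 moving first.
- T → Player II plays X (best of 7, 14, 13, 10); Player 1 gets 2.
- M → Player II plays X (best of 1, 6, 1, 3); Player 1 gets 7.
- B → Player II plays W (best of 13, 9, 11, 11); Player 1 gets 8.
Among 2, 7, 8, the best is 8 at B. Subgame-perfect outcome: (B, W) with payoffs (8, 13).
For the simultaneous game, intersect best replies.
Player 1's best replies: W→M; X→M; Y→T; Z→T.
Player II's best replies: T→X; M→X; B→W.
The unique mutual best reply is (M, X), giving (7, 6).
Player II earns 13 sequentially versus 6 at the Nash outcome: better off.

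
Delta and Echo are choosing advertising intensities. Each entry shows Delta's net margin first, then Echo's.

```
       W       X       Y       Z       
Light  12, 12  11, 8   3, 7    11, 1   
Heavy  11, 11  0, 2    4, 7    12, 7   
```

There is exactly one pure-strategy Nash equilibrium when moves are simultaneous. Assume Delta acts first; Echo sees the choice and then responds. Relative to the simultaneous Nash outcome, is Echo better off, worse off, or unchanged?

unchanged

Echo best-responds to each possible Delta move:
- Light → Echo plays W (best of 12, 8, 7, 1); Delta gets 12.
- Heavy → Echo plays W (best of 11, 2, 7, 7); Delta gets 11.
Among 12, 11, the best is 12 at Light. Subgame-perfect outcome: (Light, W) with payoffs (12, 12).
Under simultaneous play:
Delta's best replies: W→Light; X→Light; Y→Heavy; Z→Heavy.
Echo's best replies: Light→W; Heavy→W.
The unique mutual best reply is (Light, W), giving (12, 12).
Echo earns 12 sequentially versus 12 at the Nash outcome: unchanged.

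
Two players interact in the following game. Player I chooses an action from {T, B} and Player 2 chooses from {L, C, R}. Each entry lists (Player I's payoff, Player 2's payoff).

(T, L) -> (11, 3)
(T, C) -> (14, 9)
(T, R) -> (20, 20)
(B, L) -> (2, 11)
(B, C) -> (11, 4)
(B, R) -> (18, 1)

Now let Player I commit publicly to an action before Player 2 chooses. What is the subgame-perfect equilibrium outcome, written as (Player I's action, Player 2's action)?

(T, R)

Solve by backward induction (Player I leads).
- T: Player 2 compares 3, 9, 20 and picks R; Player I would get 20.
- B: Player 2 compares 11, 4, 1 and picks L; Player I would get 2.
Maximizing over 20, 2, Player I chooses T. Subgame-perfect outcome: (T, R) with payoffs (20, 20).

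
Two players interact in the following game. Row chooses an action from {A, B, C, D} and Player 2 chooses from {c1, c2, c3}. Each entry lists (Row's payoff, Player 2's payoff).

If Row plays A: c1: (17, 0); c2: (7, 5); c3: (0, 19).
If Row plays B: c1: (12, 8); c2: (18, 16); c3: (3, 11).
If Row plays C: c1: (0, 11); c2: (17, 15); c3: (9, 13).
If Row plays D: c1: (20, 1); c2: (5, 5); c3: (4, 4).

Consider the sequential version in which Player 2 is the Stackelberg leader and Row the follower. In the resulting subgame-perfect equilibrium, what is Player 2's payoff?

Work backward from Row's decision.
- c1: Row compares 17, 12, 0, 20 and picks D; Player 2 would get 1.
- c2: Row compares 7, 18, 17, 5 and picks B; Player 2 would get 16.
- c3: Row compares 0, 3, 9, 4 and picks C; Player 2 would get 13.
Among 1, 16, 13, the best is 16 at c2. Subgame-perfect outcome: (B, c2) with payoffs (18, 16).

16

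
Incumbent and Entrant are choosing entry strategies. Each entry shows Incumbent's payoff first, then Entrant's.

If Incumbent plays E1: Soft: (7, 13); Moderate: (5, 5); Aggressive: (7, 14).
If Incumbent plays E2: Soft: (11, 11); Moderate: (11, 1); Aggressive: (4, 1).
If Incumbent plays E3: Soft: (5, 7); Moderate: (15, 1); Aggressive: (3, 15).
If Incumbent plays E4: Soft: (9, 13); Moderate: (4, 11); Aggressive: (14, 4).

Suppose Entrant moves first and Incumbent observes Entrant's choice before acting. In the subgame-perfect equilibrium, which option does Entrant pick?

Backward induction with Entrant moving first.
- Soft: BR = E2, leader payoff 11.
- Moderate: BR = E3, leader payoff 1.
- Aggressive: BR = E4, leader payoff 4.
Among 11, 1, 4, the best is 11 at Soft. Subgame-perfect outcome: (E2, Soft) with payoffs (11, 11).

Soft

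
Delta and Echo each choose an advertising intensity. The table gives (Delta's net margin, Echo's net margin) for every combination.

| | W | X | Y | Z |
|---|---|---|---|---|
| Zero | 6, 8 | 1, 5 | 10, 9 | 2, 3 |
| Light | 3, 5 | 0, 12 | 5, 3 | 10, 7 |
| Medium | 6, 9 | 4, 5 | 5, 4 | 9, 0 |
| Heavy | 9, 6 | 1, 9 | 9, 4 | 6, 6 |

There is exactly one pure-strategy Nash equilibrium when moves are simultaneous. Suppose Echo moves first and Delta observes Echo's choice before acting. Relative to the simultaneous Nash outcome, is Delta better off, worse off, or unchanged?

unchanged

Work backward from Delta's decision.
- W: BR = Heavy, leader payoff 6.
- X: BR = Medium, leader payoff 5.
- Y: BR = Zero, leader payoff 9.
- Z: BR = Light, leader payoff 7.
Maximizing over 6, 5, 9, 7, Echo chooses Y. Subgame-perfect outcome: (Zero, Y) with payoffs (10, 9).
For the simultaneous game, intersect best replies.
Delta's best replies: W→Heavy; X→Medium; Y→Zero; Z→Light.
Echo's best replies: Zero→Y; Light→X; Medium→W; Heavy→X.
The unique mutual best reply is (Zero, Y), giving (10, 9).
Delta earns 10 sequentially versus 10 at the Nash outcome: unchanged.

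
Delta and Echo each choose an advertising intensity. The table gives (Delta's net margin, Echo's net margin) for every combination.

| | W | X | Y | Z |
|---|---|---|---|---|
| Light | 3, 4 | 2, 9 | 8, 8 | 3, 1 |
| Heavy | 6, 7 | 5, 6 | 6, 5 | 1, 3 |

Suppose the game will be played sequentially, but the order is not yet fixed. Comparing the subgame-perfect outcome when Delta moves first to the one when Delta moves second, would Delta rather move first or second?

If Delta leads: Echo's best replies are Light→X, Heavy→W; Delta's induced payoffs 2, 6; outcome (Heavy, W), payoffs (6, 7).
If Echo leads: Delta's best replies are W→Heavy, X→Heavy, Y→Light, Z→Light; Echo's induced payoffs 7, 6, 8, 1; outcome (Light, Y), payoffs (8, 8).
Delta gets 6 moving first and 8 moving second, so Delta prefers to move second.

second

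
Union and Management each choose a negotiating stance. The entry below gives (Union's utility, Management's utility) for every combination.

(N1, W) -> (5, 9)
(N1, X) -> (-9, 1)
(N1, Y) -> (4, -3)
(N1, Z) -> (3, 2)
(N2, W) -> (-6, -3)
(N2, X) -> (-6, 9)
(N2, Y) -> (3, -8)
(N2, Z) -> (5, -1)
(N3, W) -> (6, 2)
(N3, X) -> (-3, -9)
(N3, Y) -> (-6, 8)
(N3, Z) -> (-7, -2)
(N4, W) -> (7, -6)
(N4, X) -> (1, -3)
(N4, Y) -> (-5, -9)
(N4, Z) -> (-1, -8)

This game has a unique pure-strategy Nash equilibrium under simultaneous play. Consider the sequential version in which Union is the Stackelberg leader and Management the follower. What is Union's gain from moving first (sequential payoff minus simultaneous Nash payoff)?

4

Solve by backward induction (Union leads).
- N1 → Management plays W (best of 9, 1, -3, 2); Union gets 5.
- N2 → Management plays X (best of -3, 9, -8, -1); Union gets -6.
- N3 → Management plays Y (best of 2, -9, 8, -2); Union gets -6.
- N4 → Management plays X (best of -6, -3, -9, -8); Union gets 1.
Among 5, -6, -6, 1, the best is 5 at N1. Subgame-perfect outcome: (N1, W) with payoffs (5, 9).
Under simultaneous play:
Union's best replies: W→N4; X→N4; Y→N1; Z→N2.
Management's best replies: N1→W; N2→X; N3→Y; N4→X.
Only (N4, X) has each player best-responding; Nash payoffs (1, -3).
Union's commitment gain: 5 − 1 = 4.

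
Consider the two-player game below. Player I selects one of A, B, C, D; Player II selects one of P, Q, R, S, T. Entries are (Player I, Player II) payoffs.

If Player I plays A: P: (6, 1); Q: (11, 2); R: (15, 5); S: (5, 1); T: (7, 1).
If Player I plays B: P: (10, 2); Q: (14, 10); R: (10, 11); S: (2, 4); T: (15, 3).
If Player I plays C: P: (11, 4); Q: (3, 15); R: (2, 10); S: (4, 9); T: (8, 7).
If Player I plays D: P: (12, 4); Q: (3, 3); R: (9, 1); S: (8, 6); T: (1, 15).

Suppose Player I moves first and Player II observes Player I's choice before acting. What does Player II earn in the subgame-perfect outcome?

5

Work backward from Player II's decision.
- A → Player II plays R (best of 1, 2, 5, 1, 1); Player I gets 15.
- B → Player II plays R (best of 2, 10, 11, 4, 3); Player I gets 10.
- C → Player II plays Q (best of 4, 15, 10, 9, 7); Player I gets 3.
- D → Player II plays T (best of 4, 3, 1, 6, 15); Player I gets 1.
Player I's induced payoffs are 15, 10, 3, 1, so Player I commits to A. Subgame-perfect outcome: (A, R) with payoffs (15, 5).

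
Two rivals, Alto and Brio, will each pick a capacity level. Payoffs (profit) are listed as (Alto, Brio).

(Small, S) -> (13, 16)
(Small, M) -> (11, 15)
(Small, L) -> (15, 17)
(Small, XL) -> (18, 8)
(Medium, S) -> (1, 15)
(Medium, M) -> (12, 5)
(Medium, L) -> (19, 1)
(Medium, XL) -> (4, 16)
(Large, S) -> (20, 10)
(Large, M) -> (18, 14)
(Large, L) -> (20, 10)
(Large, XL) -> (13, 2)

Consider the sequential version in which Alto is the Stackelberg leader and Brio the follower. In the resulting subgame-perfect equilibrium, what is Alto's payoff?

Brio best-responds to each possible Alto move:
- Small: Brio compares 16, 15, 17, 8 and picks L; Alto would get 15.
- Medium: Brio compares 15, 5, 1, 16 and picks XL; Alto would get 4.
- Large: Brio compares 10, 14, 10, 2 and picks M; Alto would get 18.
Alto's induced payoffs are 15, 4, 18, so Alto commits to Large. Subgame-perfect outcome: (Large, M) with payoffs (18, 14).

18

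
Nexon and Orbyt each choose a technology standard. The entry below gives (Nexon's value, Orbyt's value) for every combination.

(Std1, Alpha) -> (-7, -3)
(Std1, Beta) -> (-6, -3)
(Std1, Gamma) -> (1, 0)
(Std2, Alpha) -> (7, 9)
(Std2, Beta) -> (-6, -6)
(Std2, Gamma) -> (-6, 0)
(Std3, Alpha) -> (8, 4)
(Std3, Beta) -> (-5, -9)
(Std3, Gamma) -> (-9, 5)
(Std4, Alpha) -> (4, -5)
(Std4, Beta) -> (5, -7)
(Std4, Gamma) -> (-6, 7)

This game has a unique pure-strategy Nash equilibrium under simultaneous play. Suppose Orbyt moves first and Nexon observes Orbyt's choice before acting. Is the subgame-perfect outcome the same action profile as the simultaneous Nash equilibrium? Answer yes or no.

Solve by backward induction (Orbyt leads).
- Alpha → Nexon plays Std3 (best of -7, 7, 8, 4); Orbyt gets 4.
- Beta → Nexon plays Std4 (best of -6, -6, -5, 5); Orbyt gets -7.
- Gamma → Nexon plays Std1 (best of 1, -6, -9, -6); Orbyt gets 0.
Among 4, -7, 0, the best is 4 at Alpha. Subgame-perfect outcome: (Std3, Alpha) with payoffs (8, 4).
Now find the simultaneous Nash equilibrium.
Nexon's best replies: Alpha→Std3; Beta→Std4; Gamma→Std1.
Orbyt's best replies: Std1→Gamma; Std2→Alpha; Std3→Gamma; Std4→Gamma.
Only (Std1, Gamma) has each player best-responding; Nash payoffs (1, 0).
Sequential outcome (Std3, Alpha) differs from the Nash profile (Std1, Gamma).

no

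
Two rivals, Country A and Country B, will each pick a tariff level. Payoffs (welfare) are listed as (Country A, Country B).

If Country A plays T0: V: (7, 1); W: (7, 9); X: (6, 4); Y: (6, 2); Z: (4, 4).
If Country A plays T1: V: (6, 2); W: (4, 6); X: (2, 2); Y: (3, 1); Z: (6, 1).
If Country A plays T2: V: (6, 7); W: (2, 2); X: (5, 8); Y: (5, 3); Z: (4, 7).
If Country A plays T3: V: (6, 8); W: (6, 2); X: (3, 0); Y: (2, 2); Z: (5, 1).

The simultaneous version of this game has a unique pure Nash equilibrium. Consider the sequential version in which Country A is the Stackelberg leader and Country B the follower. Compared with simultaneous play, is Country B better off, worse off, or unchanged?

Work backward from Country B's decision.
- T0: Country B compares 1, 9, 4, 2, 4 and picks W; Country A would get 7.
- T1: Country B compares 2, 6, 2, 1, 1 and picks W; Country A would get 4.
- T2: Country B compares 7, 2, 8, 3, 7 and picks X; Country A would get 5.
- T3: Country B compares 8, 2, 0, 2, 1 and picks V; Country A would get 6.
Among 7, 4, 5, 6, the best is 7 at T0. Subgame-perfect outcome: (T0, W) with payoffs (7, 9).
Now find the simultaneous Nash equilibrium.
Country A's best replies: V→T0; W→T0; X→T0; Y→T0; Z→T1.
Country B's best replies: T0→W; T1→W; T2→X; T3→V.
Only (T0, W) has each player best-responding; Nash payoffs (7, 9).
Country B earns 9 sequentially versus 9 at the Nash outcome: unchanged.

unchanged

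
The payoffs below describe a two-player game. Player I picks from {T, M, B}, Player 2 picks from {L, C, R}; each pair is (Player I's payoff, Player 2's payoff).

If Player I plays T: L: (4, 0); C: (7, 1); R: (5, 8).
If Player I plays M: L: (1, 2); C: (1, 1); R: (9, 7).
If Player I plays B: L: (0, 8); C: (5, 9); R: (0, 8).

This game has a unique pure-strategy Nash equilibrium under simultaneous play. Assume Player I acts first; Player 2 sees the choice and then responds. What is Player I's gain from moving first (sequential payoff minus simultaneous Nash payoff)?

0

Work backward from Player 2's decision.
- T: Player 2 compares 0, 1, 8 and picks R; Player I would get 5.
- M: Player 2 compares 2, 1, 7 and picks R; Player I would get 9.
- B: Player 2 compares 8, 9, 8 and picks C; Player I would get 5.
Player I's induced payoffs are 5, 9, 5, so Player I commits to M. Subgame-perfect outcome: (M, R) with payoffs (9, 7).
Under simultaneous play:
Player I's best replies: L→T; C→T; R→M.
Player 2's best replies: T→R; M→R; B→C.
Only (M, R) has each player best-responding; Nash payoffs (9, 7).
Player I's commitment gain: 9 − 9 = 0.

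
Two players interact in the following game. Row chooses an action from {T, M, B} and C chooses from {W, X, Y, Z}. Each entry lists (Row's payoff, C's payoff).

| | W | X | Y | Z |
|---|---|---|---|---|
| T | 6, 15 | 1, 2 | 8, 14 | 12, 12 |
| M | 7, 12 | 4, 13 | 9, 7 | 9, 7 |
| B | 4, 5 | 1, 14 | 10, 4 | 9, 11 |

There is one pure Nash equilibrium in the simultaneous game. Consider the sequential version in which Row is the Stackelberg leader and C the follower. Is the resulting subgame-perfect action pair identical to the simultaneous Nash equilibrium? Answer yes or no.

no

Backward induction with Row moving first.
- T: BR = W, leader payoff 6.
- M: BR = X, leader payoff 4.
- B: BR = X, leader payoff 1.
Row's induced payoffs are 6, 4, 1, so Row commits to T. Subgame-perfect outcome: (T, W) with payoffs (6, 15).
For the simultaneous game, intersect best replies.
Row's best replies: W→M; X→M; Y→B; Z→T.
C's best replies: T→W; M→X; B→X.
Only (M, X) has each player best-responding; Nash payoffs (4, 13).
Sequential outcome (T, W) differs from the Nash profile (M, X).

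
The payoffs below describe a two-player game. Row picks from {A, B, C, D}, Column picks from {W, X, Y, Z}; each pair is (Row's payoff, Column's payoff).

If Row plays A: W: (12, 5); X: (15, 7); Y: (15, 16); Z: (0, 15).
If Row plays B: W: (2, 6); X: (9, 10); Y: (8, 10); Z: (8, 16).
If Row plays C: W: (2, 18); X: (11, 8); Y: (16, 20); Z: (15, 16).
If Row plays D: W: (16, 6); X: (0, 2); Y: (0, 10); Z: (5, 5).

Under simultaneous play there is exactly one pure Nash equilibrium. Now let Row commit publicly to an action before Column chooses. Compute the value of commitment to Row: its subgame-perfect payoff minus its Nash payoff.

0

Solve by backward induction (Row leads).
- A: BR = Y, leader payoff 15.
- B: BR = Z, leader payoff 8.
- C: BR = Y, leader payoff 16.
- D: BR = Y, leader payoff 0.
Among 15, 8, 16, 0, the best is 16 at C. Subgame-perfect outcome: (C, Y) with payoffs (16, 20).
Now find the simultaneous Nash equilibrium.
Row's best replies: W→D; X→A; Y→C; Z→C.
Column's best replies: A→Y; B→Z; C→Y; D→Y.
The unique mutual best reply is (C, Y), giving (16, 20).
Row's commitment gain: 16 − 16 = 0.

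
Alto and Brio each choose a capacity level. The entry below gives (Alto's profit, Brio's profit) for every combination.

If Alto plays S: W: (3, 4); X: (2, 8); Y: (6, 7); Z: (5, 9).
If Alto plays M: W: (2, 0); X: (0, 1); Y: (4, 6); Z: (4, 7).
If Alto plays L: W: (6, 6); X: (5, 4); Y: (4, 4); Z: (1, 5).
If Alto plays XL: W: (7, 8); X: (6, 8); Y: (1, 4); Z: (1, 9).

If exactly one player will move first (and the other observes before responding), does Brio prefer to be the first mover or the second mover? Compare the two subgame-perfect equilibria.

If Alto leads: Brio's best replies are S→Z, M→Z, L→W, XL→Z; Alto's induced payoffs 5, 4, 6, 1; outcome (L, W), payoffs (6, 6).
If Brio leads: Alto's best replies are W→XL, X→XL, Y→S, Z→S; Brio's induced payoffs 8, 8, 7, 9; outcome (S, Z), payoffs (5, 9).
Brio gets 9 moving first and 6 moving second, so Brio prefers to move first.

first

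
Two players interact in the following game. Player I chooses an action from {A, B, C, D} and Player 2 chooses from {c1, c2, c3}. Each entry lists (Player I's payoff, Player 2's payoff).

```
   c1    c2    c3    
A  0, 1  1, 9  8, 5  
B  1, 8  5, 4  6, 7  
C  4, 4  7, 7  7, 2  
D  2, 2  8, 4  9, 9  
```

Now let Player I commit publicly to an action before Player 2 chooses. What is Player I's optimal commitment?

Player 2 best-responds to each possible Player I move:
- A: BR = c2, leader payoff 1.
- B: BR = c1, leader payoff 1.
- C: BR = c2, leader payoff 7.
- D: BR = c3, leader payoff 9.
Among 1, 1, 7, 9, the best is 9 at D. Subgame-perfect outcome: (D, c3) with payoffs (9, 9).

D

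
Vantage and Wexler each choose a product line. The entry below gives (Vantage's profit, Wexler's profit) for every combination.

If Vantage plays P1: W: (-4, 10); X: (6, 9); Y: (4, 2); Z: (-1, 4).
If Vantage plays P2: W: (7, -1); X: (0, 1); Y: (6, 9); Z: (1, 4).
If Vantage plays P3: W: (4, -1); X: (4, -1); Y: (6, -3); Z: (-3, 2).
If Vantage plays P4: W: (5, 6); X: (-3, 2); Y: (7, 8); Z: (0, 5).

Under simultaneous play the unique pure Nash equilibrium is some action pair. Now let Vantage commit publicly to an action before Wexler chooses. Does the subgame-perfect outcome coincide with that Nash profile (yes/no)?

yes

Wexler best-responds to each possible Vantage move:
- P1: Wexler compares 10, 9, 2, 4 and picks W; Vantage would get -4.
- P2: Wexler compares -1, 1, 9, 4 and picks Y; Vantage would get 6.
- P3: Wexler compares -1, -1, -3, 2 and picks Z; Vantage would get -3.
- P4: Wexler compares 6, 2, 8, 5 and picks Y; Vantage would get 7.
Among -4, 6, -3, 7, the best is 7 at P4. Subgame-perfect outcome: (P4, Y) with payoffs (7, 8).
Under simultaneous play:
Vantage's best replies: W→P2; X→P1; Y→P4; Z→P2.
Wexler's best replies: P1→W; P2→Y; P3→Z; P4→Y.
Only (P4, Y) has each player best-responding; Nash payoffs (7, 8).
Sequential outcome (P4, Y) coincides with the Nash profile (P4, Y).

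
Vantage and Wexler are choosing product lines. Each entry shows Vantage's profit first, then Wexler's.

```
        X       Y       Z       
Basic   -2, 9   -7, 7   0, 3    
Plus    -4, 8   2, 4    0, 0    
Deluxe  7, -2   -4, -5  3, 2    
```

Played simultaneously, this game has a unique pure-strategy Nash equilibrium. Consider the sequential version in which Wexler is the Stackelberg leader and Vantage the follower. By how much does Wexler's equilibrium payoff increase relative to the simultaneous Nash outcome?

2

Solve by backward induction (Wexler leads).
- X → Vantage plays Deluxe (best of -2, -4, 7); Wexler gets -2.
- Y → Vantage plays Plus (best of -7, 2, -4); Wexler gets 4.
- Z → Vantage plays Deluxe (best of 0, 0, 3); Wexler gets 2.
Among -2, 4, 2, the best is 4 at Y. Subgame-perfect outcome: (Plus, Y) with payoffs (2, 4).
Now find the simultaneous Nash equilibrium.
Vantage's best replies: X→Deluxe; Y→Plus; Z→Deluxe.
Wexler's best replies: Basic→X; Plus→X; Deluxe→Z.
The unique mutual best reply is (Deluxe, Z), giving (3, 2).
Wexler's commitment gain: 4 − 2 = 2.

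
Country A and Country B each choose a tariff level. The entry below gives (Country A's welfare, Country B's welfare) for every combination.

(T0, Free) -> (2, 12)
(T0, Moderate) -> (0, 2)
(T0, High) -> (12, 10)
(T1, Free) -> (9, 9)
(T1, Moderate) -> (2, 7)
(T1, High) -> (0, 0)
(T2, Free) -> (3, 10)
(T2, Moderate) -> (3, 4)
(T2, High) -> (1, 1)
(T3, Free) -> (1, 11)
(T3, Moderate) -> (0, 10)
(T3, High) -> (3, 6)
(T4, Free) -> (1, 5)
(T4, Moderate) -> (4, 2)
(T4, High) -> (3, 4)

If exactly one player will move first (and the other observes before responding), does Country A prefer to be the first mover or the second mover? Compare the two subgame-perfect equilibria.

If Country A leads: Country B's best replies are T0→Free, T1→Free, T2→Free, T3→Free, T4→Free; Country A's induced payoffs 2, 9, 3, 1, 1; outcome (T1, Free), payoffs (9, 9).
If Country B leads: Country A's best replies are Free→T1, Moderate→T4, High→T0; Country B's induced payoffs 9, 2, 10; outcome (T0, High), payoffs (12, 10).
Country A gets 9 moving first and 12 moving second, so Country A prefers to move second.

second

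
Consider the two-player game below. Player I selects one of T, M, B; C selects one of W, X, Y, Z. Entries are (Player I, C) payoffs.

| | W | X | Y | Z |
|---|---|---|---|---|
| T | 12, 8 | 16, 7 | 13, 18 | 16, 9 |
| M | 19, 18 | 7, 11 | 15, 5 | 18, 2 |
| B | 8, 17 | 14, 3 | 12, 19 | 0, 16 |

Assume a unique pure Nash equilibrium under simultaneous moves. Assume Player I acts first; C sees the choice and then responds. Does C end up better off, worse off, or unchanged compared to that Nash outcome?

unchanged

Work backward from C's decision.
- T: BR = Y, leader payoff 13.
- M: BR = W, leader payoff 19.
- B: BR = Y, leader payoff 12.
Player I's induced payoffs are 13, 19, 12, so Player I commits to M. Subgame-perfect outcome: (M, W) with payoffs (19, 18).
For the simultaneous game, intersect best replies.
Player I's best replies: W→M; X→T; Y→M; Z→M.
C's best replies: T→Y; M→W; B→Y.
Only (M, W) has each player best-responding; Nash payoffs (19, 18).
C earns 18 sequentially versus 18 at the Nash outcome: unchanged.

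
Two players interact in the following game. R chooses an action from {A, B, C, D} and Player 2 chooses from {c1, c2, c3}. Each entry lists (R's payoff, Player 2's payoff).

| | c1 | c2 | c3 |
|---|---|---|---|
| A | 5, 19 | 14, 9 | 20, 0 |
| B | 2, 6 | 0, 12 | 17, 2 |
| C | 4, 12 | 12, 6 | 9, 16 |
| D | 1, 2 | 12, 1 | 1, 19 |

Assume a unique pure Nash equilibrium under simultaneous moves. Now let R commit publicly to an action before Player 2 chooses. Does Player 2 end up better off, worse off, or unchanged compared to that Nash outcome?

Solve by backward induction (R leads).
- A: BR = c1, leader payoff 5.
- B: BR = c2, leader payoff 0.
- C: BR = c3, leader payoff 9.
- D: BR = c3, leader payoff 1.
Maximizing over 5, 0, 9, 1, R chooses C. Subgame-perfect outcome: (C, c3) with payoffs (9, 16).
For the simultaneous game, intersect best replies.
R's best replies: c1→A; c2→A; c3→A.
Player 2's best replies: A→c1; B→c2; C→c3; D→c3.
The unique mutual best reply is (A, c1), giving (5, 19).
Player 2 earns 16 sequentially versus 19 at the Nash outcome: worse off.

worse off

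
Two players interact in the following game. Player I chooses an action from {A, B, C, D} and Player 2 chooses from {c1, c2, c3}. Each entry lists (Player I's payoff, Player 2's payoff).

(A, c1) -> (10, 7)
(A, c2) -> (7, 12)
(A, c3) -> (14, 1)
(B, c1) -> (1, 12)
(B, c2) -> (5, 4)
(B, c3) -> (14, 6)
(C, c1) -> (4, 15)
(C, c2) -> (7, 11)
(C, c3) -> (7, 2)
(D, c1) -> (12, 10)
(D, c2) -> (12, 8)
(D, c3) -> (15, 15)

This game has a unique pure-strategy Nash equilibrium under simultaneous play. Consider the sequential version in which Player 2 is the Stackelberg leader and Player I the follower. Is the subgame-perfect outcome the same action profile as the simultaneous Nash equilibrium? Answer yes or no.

yes

Work backward from Player I's decision.
- c1 → Player I plays D (best of 10, 1, 4, 12); Player 2 gets 10.
- c2 → Player I plays D (best of 7, 5, 7, 12); Player 2 gets 8.
- c3 → Player I plays D (best of 14, 14, 7, 15); Player 2 gets 15.
Maximizing over 10, 8, 15, Player 2 chooses c3. Subgame-perfect outcome: (D, c3) with payoffs (15, 15).
Now find the simultaneous Nash equilibrium.
Player I's best replies: c1→D; c2→D; c3→D.
Player 2's best replies: A→c2; B→c1; C→c1; D→c3.
Only (D, c3) has each player best-responding; Nash payoffs (15, 15).
Sequential outcome (D, c3) coincides with the Nash profile (D, c3).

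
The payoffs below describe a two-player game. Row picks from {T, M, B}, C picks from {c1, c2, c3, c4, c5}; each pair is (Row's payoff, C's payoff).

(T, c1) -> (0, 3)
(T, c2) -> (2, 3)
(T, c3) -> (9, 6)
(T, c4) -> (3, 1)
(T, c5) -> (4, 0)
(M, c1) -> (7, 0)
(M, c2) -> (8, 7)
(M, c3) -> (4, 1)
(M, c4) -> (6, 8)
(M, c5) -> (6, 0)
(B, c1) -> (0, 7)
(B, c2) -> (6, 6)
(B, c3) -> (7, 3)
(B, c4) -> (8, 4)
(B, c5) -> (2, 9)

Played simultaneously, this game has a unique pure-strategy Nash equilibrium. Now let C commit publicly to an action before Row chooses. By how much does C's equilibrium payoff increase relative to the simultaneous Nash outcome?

Backward induction with C moving first.
- c1 → Row plays M (best of 0, 7, 0); C gets 0.
- c2 → Row plays M (best of 2, 8, 6); C gets 7.
- c3 → Row plays T (best of 9, 4, 7); C gets 6.
- c4 → Row plays B (best of 3, 6, 8); C gets 4.
- c5 → Row plays M (best of 4, 6, 2); C gets 0.
Maximizing over 0, 7, 6, 4, 0, C chooses c2. Subgame-perfect outcome: (M, c2) with payoffs (8, 7).
Now find the simultaneous Nash equilibrium.
Row's best replies: c1→M; c2→M; c3→T; c4→B; c5→M.
C's best replies: T→c3; M→c4; B→c5.
Only (T, c3) has each player best-responding; Nash payoffs (9, 6).
C's commitment gain: 7 − 6 = 1.

1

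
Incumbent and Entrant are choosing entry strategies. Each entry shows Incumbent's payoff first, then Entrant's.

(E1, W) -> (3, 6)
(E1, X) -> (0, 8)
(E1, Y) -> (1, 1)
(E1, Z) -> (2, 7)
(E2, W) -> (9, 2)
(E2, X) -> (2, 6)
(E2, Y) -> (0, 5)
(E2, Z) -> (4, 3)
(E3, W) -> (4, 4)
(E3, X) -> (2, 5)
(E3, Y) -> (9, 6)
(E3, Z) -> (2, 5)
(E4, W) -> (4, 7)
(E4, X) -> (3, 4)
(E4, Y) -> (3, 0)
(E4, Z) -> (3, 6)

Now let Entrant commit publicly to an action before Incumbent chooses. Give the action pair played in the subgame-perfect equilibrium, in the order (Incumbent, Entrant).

(E3, Y)

Incumbent best-responds to each possible Entrant move:
- W → Incumbent plays E2 (best of 3, 9, 4, 4); Entrant gets 2.
- X → Incumbent plays E4 (best of 0, 2, 2, 3); Entrant gets 4.
- Y → Incumbent plays E3 (best of 1, 0, 9, 3); Entrant gets 6.
- Z → Incumbent plays E2 (best of 2, 4, 2, 3); Entrant gets 3.
Entrant's induced payoffs are 2, 4, 6, 3, so Entrant commits to Y. Subgame-perfect outcome: (E3, Y) with payoffs (9, 6).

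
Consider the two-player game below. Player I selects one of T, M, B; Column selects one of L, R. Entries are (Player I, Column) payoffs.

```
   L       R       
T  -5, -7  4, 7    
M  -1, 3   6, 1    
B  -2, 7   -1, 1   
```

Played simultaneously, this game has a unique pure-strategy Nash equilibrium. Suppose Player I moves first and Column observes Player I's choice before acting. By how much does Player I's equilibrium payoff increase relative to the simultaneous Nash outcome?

5

Column best-responds to each possible Player I move:
- T → Column plays R (best of -7, 7); Player I gets 4.
- M → Column plays L (best of 3, 1); Player I gets -1.
- B → Column plays L (best of 7, 1); Player I gets -2.
Maximizing over 4, -1, -2, Player I chooses T. Subgame-perfect outcome: (T, R) with payoffs (4, 7).
Under simultaneous play:
Player I's best replies: L→M; R→M.
Column's best replies: T→R; M→L; B→L.
The unique mutual best reply is (M, L), giving (-1, 3).
Player I's commitment gain: 4 − -1 = 5.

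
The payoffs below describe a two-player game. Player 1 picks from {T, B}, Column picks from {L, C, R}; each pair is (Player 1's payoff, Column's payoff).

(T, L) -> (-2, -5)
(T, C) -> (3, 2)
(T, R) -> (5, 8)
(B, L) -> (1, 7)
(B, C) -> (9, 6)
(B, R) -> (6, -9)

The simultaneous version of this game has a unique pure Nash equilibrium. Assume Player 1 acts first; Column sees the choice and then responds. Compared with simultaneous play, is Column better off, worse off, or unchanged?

Column best-responds to each possible Player 1 move:
- T: Column compares -5, 2, 8 and picks R; Player 1 would get 5.
- B: Column compares 7, 6, -9 and picks L; Player 1 would get 1.
Among 5, 1, the best is 5 at T. Subgame-perfect outcome: (T, R) with payoffs (5, 8).
For the simultaneous game, intersect best replies.
Player 1's best replies: L→B; C→B; R→B.
Column's best replies: T→R; B→L.
The unique mutual best reply is (B, L), giving (1, 7).
Column earns 8 sequentially versus 7 at the Nash outcome: better off.

better off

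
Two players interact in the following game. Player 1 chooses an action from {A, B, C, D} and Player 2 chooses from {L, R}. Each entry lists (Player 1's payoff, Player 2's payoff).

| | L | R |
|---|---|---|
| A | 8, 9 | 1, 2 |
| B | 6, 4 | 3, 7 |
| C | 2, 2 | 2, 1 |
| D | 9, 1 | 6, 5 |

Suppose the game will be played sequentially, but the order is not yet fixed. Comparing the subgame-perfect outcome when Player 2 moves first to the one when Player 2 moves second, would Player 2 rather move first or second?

If Player 1 leads: Player 2's best replies are A→L, B→R, C→L, D→R; Player 1's induced payoffs 8, 3, 2, 6; outcome (A, L), payoffs (8, 9).
If Player 2 leads: Player 1's best replies are L→D, R→D; Player 2's induced payoffs 1, 5; outcome (D, R), payoffs (6, 5).
Player 2 gets 5 moving first and 9 moving second, so Player 2 prefers to move second.

second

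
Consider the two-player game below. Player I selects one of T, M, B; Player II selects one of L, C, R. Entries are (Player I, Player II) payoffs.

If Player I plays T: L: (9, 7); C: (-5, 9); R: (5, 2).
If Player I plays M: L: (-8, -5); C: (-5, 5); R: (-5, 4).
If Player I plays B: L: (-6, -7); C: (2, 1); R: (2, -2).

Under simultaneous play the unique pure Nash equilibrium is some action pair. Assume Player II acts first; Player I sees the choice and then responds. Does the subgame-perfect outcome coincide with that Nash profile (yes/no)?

no

Work backward from Player I's decision.
- L: BR = T, leader payoff 7.
- C: BR = B, leader payoff 1.
- R: BR = T, leader payoff 2.
Maximizing over 7, 1, 2, Player II chooses L. Subgame-perfect outcome: (T, L) with payoffs (9, 7).
For the simultaneous game, intersect best replies.
Player I's best replies: L→T; C→B; R→T.
Player II's best replies: T→C; M→C; B→C.
Only (B, C) has each player best-responding; Nash payoffs (2, 1).
Sequential outcome (T, L) differs from the Nash profile (B, C).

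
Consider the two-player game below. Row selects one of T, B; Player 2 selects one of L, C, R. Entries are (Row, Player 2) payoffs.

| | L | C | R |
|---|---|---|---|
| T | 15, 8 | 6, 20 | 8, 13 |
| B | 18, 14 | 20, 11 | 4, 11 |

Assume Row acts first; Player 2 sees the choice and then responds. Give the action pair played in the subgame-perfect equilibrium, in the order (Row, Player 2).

Player 2 best-responds to each possible Row move:
- T: Player 2 compares 8, 20, 13 and picks C; Row would get 6.
- B: Player 2 compares 14, 11, 11 and picks L; Row would get 18.
Row's induced payoffs are 6, 18, so Row commits to B. Subgame-perfect outcome: (B, L) with payoffs (18, 14).

(B, L)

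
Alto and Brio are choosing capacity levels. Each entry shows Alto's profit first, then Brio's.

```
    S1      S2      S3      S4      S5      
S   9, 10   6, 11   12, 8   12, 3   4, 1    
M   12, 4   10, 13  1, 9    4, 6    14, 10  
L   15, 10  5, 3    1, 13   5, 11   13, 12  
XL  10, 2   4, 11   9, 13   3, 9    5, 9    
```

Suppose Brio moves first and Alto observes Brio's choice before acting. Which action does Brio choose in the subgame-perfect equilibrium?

Work backward from Alto's decision.
- S1: Alto compares 9, 12, 15, 10 and picks L; Brio would get 10.
- S2: Alto compares 6, 10, 5, 4 and picks M; Brio would get 13.
- S3: Alto compares 12, 1, 1, 9 and picks S; Brio would get 8.
- S4: Alto compares 12, 4, 5, 3 and picks S; Brio would get 3.
- S5: Alto compares 4, 14, 13, 5 and picks M; Brio would get 10.
Maximizing over 10, 13, 8, 3, 10, Brio chooses S2. Subgame-perfect outcome: (M, S2) with payoffs (10, 13).

S2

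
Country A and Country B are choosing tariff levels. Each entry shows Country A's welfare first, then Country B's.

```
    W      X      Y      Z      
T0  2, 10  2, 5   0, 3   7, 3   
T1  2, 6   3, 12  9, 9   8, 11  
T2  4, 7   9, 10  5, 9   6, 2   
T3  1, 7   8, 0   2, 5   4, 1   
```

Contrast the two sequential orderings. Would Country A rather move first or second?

If Country A leads: Country B's best replies are T0→W, T1→X, T2→X, T3→W; Country A's induced payoffs 2, 3, 9, 1; outcome (T2, X), payoffs (9, 10).
If Country B leads: Country A's best replies are W→T2, X→T2, Y→T1, Z→T1; Country B's induced payoffs 7, 10, 9, 11; outcome (T1, Z), payoffs (8, 11).
Country A gets 9 moving first and 8 moving second, so Country A prefers to move first.

first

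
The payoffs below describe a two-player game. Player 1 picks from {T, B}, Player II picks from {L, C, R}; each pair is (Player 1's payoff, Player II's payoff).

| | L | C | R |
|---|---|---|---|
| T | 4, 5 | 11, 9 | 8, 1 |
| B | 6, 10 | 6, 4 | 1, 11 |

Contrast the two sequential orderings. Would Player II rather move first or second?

first

If Player 1 leads: Player II's best replies are T→C, B→R; Player 1's induced payoffs 11, 1; outcome (T, C), payoffs (11, 9).
If Player II leads: Player 1's best replies are L→B, C→T, R→T; Player II's induced payoffs 10, 9, 1; outcome (B, L), payoffs (6, 10).
Player II gets 10 moving first and 9 moving second, so Player II prefers to move first.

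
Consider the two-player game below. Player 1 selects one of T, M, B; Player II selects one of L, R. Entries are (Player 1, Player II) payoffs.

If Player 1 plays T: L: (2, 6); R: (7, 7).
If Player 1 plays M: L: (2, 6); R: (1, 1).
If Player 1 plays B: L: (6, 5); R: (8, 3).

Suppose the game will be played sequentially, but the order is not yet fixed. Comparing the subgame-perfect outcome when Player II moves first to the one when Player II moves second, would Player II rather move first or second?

second

If Player 1 leads: Player II's best replies are T→R, M→L, B→L; Player 1's induced payoffs 7, 2, 6; outcome (T, R), payoffs (7, 7).
If Player II leads: Player 1's best replies are L→B, R→B; Player II's induced payoffs 5, 3; outcome (B, L), payoffs (6, 5).
Player II gets 5 moving first and 7 moving second, so Player II prefers to move second.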